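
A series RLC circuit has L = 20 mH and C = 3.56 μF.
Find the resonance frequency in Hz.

Step 1 — Resonance condition Im(Z)=0 gives ω₀ = 1/√(LC).
Step 2 — ω₀ = 1/√(0.02·3.56e-06) = 3748 rad/s.
Step 3 — f₀ = ω₀/(2π) = 596.5 Hz.

f₀ = 596.5 Hz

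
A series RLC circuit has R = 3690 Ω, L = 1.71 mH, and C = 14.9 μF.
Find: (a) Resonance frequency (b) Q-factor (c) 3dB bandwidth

Step 1 — Resonance: ω₀ = 1/√(LC) = 1/√(0.00171·1.49e-05) = 6265 rad/s.
Step 2 — f₀ = ω₀/(2π) = 997.1 Hz.
Step 3 — Series Q: Q = ω₀L/R = 6265·0.00171/3690 = 0.002903.
Step 4 — Bandwidth: Δω = ω₀/Q = 2.158e+06 rad/s; BW = Δω/(2π) = 3.434e+05 Hz.

(a) f₀ = 997.1 Hz  (b) Q = 0.002903  (c) BW = 3.434e+05 Hz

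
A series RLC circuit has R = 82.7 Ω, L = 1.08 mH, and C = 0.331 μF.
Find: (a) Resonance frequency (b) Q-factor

Step 1 — Resonance condition Im(Z)=0 gives ω₀ = 1/√(LC).
Step 2 — ω₀ = 1/√(0.00108·3.31e-07) = 5.289e+04 rad/s.
Step 3 — f₀ = ω₀/(2π) = 8418 Hz.
Step 4 — Series Q: Q = ω₀L/R = 5.289e+04·0.00108/82.7 = 0.6907.

(a) f₀ = 8418 Hz  (b) Q = 0.6907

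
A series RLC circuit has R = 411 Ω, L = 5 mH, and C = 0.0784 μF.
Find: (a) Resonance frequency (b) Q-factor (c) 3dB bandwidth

Step 1 — Resonance: ω₀ = 1/√(LC) = 1/√(0.005·7.84e-08) = 5.051e+04 rad/s.
Step 2 — f₀ = ω₀/(2π) = 8039 Hz.
Step 3 — Series Q: Q = ω₀L/R = 5.051e+04·0.005/411 = 0.6144.
Step 4 — Bandwidth: Δω = ω₀/Q = 8.22e+04 rad/s; BW = Δω/(2π) = 1.308e+04 Hz.

(a) f₀ = 8039 Hz  (b) Q = 0.6144  (c) BW = 1.308e+04 Hz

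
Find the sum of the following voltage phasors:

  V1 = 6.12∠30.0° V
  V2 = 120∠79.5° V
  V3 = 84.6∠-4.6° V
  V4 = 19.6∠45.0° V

Step 1 — Convert each phasor to rectangular form:
  V1 = 6.12·(cos(30.0°) + j·sin(30.0°)) = 5.3 + j3.06 V
  V2 = 120·(cos(79.5°) + j·sin(79.5°)) = 21.87 + j118 V
  V3 = 84.6·(cos(-4.6°) + j·sin(-4.6°)) = 84.33 - j6.785 V
  V4 = 19.6·(cos(45.0°) + j·sin(45.0°)) = 13.86 + j13.86 V
Step 2 — Sum components: V_total = 125.4 + j128.1 V.
Step 3 — Convert to polar: |V_total| = 179.2 V, ∠V_total = 45.6°.

V_total = 179.2∠45.6° V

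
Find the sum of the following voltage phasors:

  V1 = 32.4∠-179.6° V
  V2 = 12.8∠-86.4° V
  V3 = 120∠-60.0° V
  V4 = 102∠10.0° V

Step 1 — Convert each phasor to rectangular form:
  V1 = 32.4·(cos(-179.6°) + j·sin(-179.6°)) = -32.4 - j0.2262 V
  V2 = 12.8·(cos(-86.4°) + j·sin(-86.4°)) = 0.8037 - j12.77 V
  V3 = 120·(cos(-60.0°) + j·sin(-60.0°)) = 60 - j103.9 V
  V4 = 102·(cos(10.0°) + j·sin(10.0°)) = 100.5 + j17.71 V
Step 2 — Sum components: V_total = 128.9 - j99.21 V.
Step 3 — Convert to polar: |V_total| = 162.6 V, ∠V_total = -37.6°.

V_total = 162.6∠-37.6° V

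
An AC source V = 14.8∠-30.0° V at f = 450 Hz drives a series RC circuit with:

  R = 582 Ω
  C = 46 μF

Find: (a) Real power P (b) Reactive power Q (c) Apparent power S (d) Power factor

Step 1 — Angular frequency: ω = 2π·f = 2π·450 = 2827 rad/s.
Step 2 — Component impedances:
  R: Z = R = 582 Ω
  C: Z = 1/(jωC) = -j/(ω·C) = 0 - j7.689 Ω
Step 3 — Series combination: Z_total = R + C = 582 - j7.689 Ω = 582.1∠-0.8° Ω.
Step 4 — Source phasor: V = 14.8∠-30.0° V = 12.82 - j7.4 V.
Step 5 — Current: I = V / Z = 0.02219 - j0.01242 A = 0.02543∠-29.2° A.
Step 6 — Complex power: S = V·I* = 0.3763 - j0.004971 VA.
Step 7 — Real power: P = Re(S) = 0.3763 W.
Step 8 — Reactive power: Q = Im(S) = -0.004971 VAR.
Step 9 — Apparent power: |S| = 0.3763 VA.
Step 10 — Power factor: PF = P/|S| = 0.9999 (leading).

(a) P = 0.3763 W  (b) Q = -0.004971 VAR  (c) S = 0.3763 VA  (d) PF = 0.9999 (leading)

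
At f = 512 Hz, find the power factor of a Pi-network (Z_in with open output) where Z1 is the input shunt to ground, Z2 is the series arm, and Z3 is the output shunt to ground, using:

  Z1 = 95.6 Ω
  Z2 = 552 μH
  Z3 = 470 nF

Step 1 — Angular frequency: ω = 2π·f = 2π·512 = 3217 rad/s.
Step 2 — Component impedances:
  Z1: Z = R = 95.6 Ω
  Z2: Z = jωL = j·3217·0.000552 = 0 + j1.776 Ω
  Z3: Z = 1/(jωC) = -j/(ω·C) = 0 - j661.4 Ω
Step 3 — With open output, the series arm Z2 and the output shunt Z3 appear in series to ground: Z2 + Z3 = 0 - j659.6 Ω.
Step 4 — Parallel with input shunt Z1: Z_in = Z1 || (Z2 + Z3) = 93.63 - j13.57 Ω = 94.61∠-8.2° Ω.
Step 5 — Power factor: PF = cos(φ) = Re(Z)/|Z| = 93.633/94.611 = 0.9897.
Step 6 — Type: Im(Z) = -13.57 ⇒ leading (phase φ = -8.2°).

PF = 0.9897 (leading, φ = -8.2°)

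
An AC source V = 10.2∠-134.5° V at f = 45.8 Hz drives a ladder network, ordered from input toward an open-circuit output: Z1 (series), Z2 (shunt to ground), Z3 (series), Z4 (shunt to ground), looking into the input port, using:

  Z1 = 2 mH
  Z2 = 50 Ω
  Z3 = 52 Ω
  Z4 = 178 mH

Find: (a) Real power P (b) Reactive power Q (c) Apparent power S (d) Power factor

Step 1 — Angular frequency: ω = 2π·f = 2π·45.8 = 287.8 rad/s.
Step 2 — Component impedances:
  Z1: Z = jωL = j·287.8·0.002 = 0 + j0.5755 Ω
  Z2: Z = R = 50 Ω
  Z3: Z = R = 52 Ω
  Z4: Z = jωL = j·287.8·0.178 = 0 + j51.22 Ω
Step 3 — Ladder network (open output): work backward from the far end, alternating series and parallel combinations. Z_in = 30.43 + j10.41 Ω = 32.16∠18.9° Ω.
Step 4 — Source phasor: V = 10.2∠-134.5° V = -7.149 - j7.275 V.
Step 5 — Current: I = V / Z = -0.2836 - j0.1421 A = 0.3172∠-153.4° A.
Step 6 — Complex power: S = V·I* = 3.061 + j1.047 VA.
Step 7 — Real power: P = Re(S) = 3.061 W.
Step 8 — Reactive power: Q = Im(S) = 1.047 VAR.
Step 9 — Apparent power: |S| = 3.235 VA.
Step 10 — Power factor: PF = P/|S| = 0.9462 (lagging).

(a) P = 3.061 W  (b) Q = 1.047 VAR  (c) S = 3.235 VA  (d) PF = 0.9462 (lagging)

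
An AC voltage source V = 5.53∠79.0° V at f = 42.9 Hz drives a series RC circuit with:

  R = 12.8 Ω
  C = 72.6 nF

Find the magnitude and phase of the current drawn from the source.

Step 1 — Angular frequency: ω = 2π·f = 2π·42.9 = 269.5 rad/s.
Step 2 — Component impedances:
  R: Z = R = 12.8 Ω
  C: Z = 1/(jωC) = -j/(ω·C) = 0 - j5.11e+04 Ω
Step 3 — Series combination: Z_total = R + C = 12.8 - j5.11e+04 Ω = 5.11e+04∠-90.0° Ω.
Step 4 — Source phasor: V = 5.53∠79.0° V = 1.055 + j5.428 V.
Step 5 — Ohm's law: I = V / Z_total = (1.055 + j5.428) / (12.8 - j5.11e+04) = -0.0001062 + j2.068e-05 A.
Step 6 — Convert to polar: |I| = 0.0001082 A, ∠I = 169.0°.

I = 0.0001082∠169.0° A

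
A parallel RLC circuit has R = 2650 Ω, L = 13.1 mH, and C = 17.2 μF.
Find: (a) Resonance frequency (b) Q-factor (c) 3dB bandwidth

Step 1 — Resonance: ω₀ = 1/√(LC) = 1/√(0.0131·1.72e-05) = 2107 rad/s.
Step 2 — f₀ = ω₀/(2π) = 335.3 Hz.
Step 3 — Parallel Q: Q = R/(ω₀L) = 2650/(2107·0.0131) = 96.02.
Step 4 — Bandwidth: Δω = ω₀/Q = 21.94 rad/s; BW = Δω/(2π) = 3.492 Hz.

(a) f₀ = 335.3 Hz  (b) Q = 96.02  (c) BW = 3.492 Hz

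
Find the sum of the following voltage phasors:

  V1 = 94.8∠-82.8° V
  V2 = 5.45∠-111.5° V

Step 1 — Convert each phasor to rectangular form:
  V1 = 94.8·(cos(-82.8°) + j·sin(-82.8°)) = 11.88 - j94.05 V
  V2 = 5.45·(cos(-111.5°) + j·sin(-111.5°)) = -1.997 - j5.071 V
Step 2 — Sum components: V_total = 9.884 - j99.12 V.
Step 3 — Convert to polar: |V_total| = 99.61 V, ∠V_total = -84.3°.

V_total = 99.61∠-84.3° V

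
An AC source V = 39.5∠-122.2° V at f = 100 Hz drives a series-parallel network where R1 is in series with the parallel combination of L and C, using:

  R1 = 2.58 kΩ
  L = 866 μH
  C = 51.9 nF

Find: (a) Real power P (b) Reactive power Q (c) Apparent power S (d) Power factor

Step 1 — Angular frequency: ω = 2π·f = 2π·100 = 628.3 rad/s.
Step 2 — Component impedances:
  R1: Z = R = 2580 Ω
  L: Z = jωL = j·628.3·0.000866 = 0 + j0.5441 Ω
  C: Z = 1/(jωC) = -j/(ω·C) = 0 - j3.067e+04 Ω
Step 3 — Parallel branch: L || C = 1/(1/L + 1/C) = 0 + j0.5441 Ω.
Step 4 — Series with R1: Z_total = R1 + (L || C) = 2580 + j0.5441 Ω = 2580∠0.0° Ω.
Step 5 — Source phasor: V = 39.5∠-122.2° V = -21.05 - j33.42 V.
Step 6 — Current: I = V / Z = -0.008161 - j0.01295 A = 0.01531∠-122.2° A.
Step 7 — Complex power: S = V·I* = 0.6047 + j0.0001275 VA.
Step 8 — Real power: P = Re(S) = 0.6047 W.
Step 9 — Reactive power: Q = Im(S) = 0.0001275 VAR.
Step 10 — Apparent power: |S| = 0.6047 VA.
Step 11 — Power factor: PF = P/|S| = 1 (lagging).

(a) P = 0.6047 W  (b) Q = 0.0001275 VAR  (c) S = 0.6047 VA  (d) PF = 1 (lagging)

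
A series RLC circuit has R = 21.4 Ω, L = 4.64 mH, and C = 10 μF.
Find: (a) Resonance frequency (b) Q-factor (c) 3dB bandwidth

Step 1 — Resonance: ω₀ = 1/√(LC) = 1/√(0.00464·1e-05) = 4642 rad/s.
Step 2 — f₀ = ω₀/(2π) = 738.9 Hz.
Step 3 — Series Q: Q = ω₀L/R = 4642·0.00464/21.4 = 1.007.
Step 4 — Bandwidth: Δω = ω₀/Q = 4612 rad/s; BW = Δω/(2π) = 734 Hz.

(a) f₀ = 738.9 Hz  (b) Q = 1.007  (c) BW = 734 Hz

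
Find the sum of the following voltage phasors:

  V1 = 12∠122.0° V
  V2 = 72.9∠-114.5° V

Step 1 — Convert each phasor to rectangular form:
  V1 = 12·(cos(122.0°) + j·sin(122.0°)) = -6.359 + j10.18 V
  V2 = 72.9·(cos(-114.5°) + j·sin(-114.5°)) = -30.23 - j66.34 V
Step 2 — Sum components: V_total = -36.59 - j56.16 V.
Step 3 — Convert to polar: |V_total| = 67.03 V, ∠V_total = -123.1°.

V_total = 67.03∠-123.1° V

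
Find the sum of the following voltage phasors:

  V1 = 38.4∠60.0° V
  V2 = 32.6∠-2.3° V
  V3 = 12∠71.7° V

Step 1 — Convert each phasor to rectangular form:
  V1 = 38.4·(cos(60.0°) + j·sin(60.0°)) = 19.2 + j33.26 V
  V2 = 32.6·(cos(-2.3°) + j·sin(-2.3°)) = 32.57 - j1.308 V
  V3 = 12·(cos(71.7°) + j·sin(71.7°)) = 3.768 + j11.39 V
Step 2 — Sum components: V_total = 55.54 + j43.34 V.
Step 3 — Convert to polar: |V_total| = 70.45 V, ∠V_total = 38.0°.

V_total = 70.45∠38.0° V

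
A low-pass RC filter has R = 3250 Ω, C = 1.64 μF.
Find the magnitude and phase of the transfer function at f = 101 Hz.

Step 1 — Angular frequency: ω = 2π·101 = 634.6 rad/s.
Step 2 — Transfer function: H(jω) = 1/(1 + jωRC).
Step 3 — Denominator: 1 + jωRC = 1 + j·634.6·3250·1.64e-06 = 1 + j3.382.
Step 4 — H = 0.08038 - j0.2719.
Step 5 — Magnitude: |H| = 0.2835 (-10.9 dB); phase: φ = -73.5°.

|H| = 0.2835 (-10.9 dB), φ = -73.5°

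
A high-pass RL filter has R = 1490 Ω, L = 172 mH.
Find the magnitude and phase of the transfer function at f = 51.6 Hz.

Step 1 — Angular frequency: ω = 2π·51.6 = 324.2 rad/s.
Step 2 — Transfer function: H(jω) = jωL/(R + jωL).
Step 3 — Numerator jωL = j·55.76; denominator R + jωL = 1490 + j55.76.
Step 4 — H = 0.001399 + j0.03737.
Step 5 — Magnitude: |H| = 0.0374 (-28.5 dB); phase: φ = 87.9°.

|H| = 0.0374 (-28.5 dB), φ = 87.9°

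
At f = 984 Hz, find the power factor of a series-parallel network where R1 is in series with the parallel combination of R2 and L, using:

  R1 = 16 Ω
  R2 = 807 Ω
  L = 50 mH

Step 1 — Angular frequency: ω = 2π·f = 2π·984 = 6183 rad/s.
Step 2 — Component impedances:
  R1: Z = R = 16 Ω
  R2: Z = R = 807 Ω
  L: Z = jωL = j·6183·0.05 = 0 + j309.1 Ω
Step 3 — Parallel branch: R2 || L = 1/(1/R2 + 1/L) = 103.3 + j269.6 Ω.
Step 4 — Series with R1: Z_total = R1 + (R2 || L) = 119.3 + j269.6 Ω = 294.8∠66.1° Ω.
Step 5 — Power factor: PF = cos(φ) = Re(Z)/|Z| = 119.26/294.78 = 0.4046.
Step 6 — Type: Im(Z) = 269.6 ⇒ lagging (phase φ = 66.1°).

PF = 0.4046 (lagging, φ = 66.1°)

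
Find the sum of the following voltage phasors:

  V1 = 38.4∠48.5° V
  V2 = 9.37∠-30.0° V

Step 1 — Convert each phasor to rectangular form:
  V1 = 38.4·(cos(48.5°) + j·sin(48.5°)) = 25.44 + j28.76 V
  V2 = 9.37·(cos(-30.0°) + j·sin(-30.0°)) = 8.115 - j4.685 V
Step 2 — Sum components: V_total = 33.56 + j24.07 V.
Step 3 — Convert to polar: |V_total| = 41.3 V, ∠V_total = 35.7°.

V_total = 41.3∠35.7° V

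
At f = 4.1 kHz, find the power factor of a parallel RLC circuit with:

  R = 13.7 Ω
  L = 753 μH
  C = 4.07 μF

Step 1 — Angular frequency: ω = 2π·f = 2π·4100 = 2.576e+04 rad/s.
Step 2 — Component impedances:
  R: Z = R = 13.7 Ω
  L: Z = jωL = j·2.576e+04·0.000753 = 0 + j19.4 Ω
  C: Z = 1/(jωC) = -j/(ω·C) = 0 - j9.538 Ω
Step 3 — Parallel combination: 1/Z_total = 1/R + 1/L + 1/C; Z_total = 8.936 - j6.525 Ω = 11.06∠-36.1° Ω.
Step 4 — Power factor: PF = cos(φ) = Re(Z)/|Z| = 8.93599/11.0645 = 0.8076.
Step 5 — Type: Im(Z) = -6.525 ⇒ leading (phase φ = -36.1°).

PF = 0.8076 (leading, φ = -36.1°)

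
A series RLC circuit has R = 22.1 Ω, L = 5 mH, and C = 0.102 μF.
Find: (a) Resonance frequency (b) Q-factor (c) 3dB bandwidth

Step 1 — Resonance condition Im(Z)=0 gives ω₀ = 1/√(LC).
Step 2 — ω₀ = 1/√(0.005·1.02e-07) = 4.428e+04 rad/s.
Step 3 — f₀ = ω₀/(2π) = 7047 Hz.
Step 4 — Series Q: Q = ω₀L/R = 4.428e+04·0.005/22.1 = 10.02.
Step 5 — 3dB bandwidth: Δω = ω₀/Q = 4420 rad/s; BW = Δω/(2π) = 703.5 Hz.

(a) f₀ = 7047 Hz  (b) Q = 10.02  (c) BW = 703.5 Hz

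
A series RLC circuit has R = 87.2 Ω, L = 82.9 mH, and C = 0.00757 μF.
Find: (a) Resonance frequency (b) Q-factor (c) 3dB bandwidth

Step 1 — Resonance condition Im(Z)=0 gives ω₀ = 1/√(LC).
Step 2 — ω₀ = 1/√(0.0829·7.57e-09) = 3.992e+04 rad/s.
Step 3 — f₀ = ω₀/(2π) = 6353 Hz.
Step 4 — Series Q: Q = ω₀L/R = 3.992e+04·0.0829/87.2 = 37.95.
Step 5 — 3dB bandwidth: Δω = ω₀/Q = 1052 rad/s; BW = Δω/(2π) = 167.4 Hz.

(a) f₀ = 6353 Hz  (b) Q = 37.95  (c) BW = 167.4 Hz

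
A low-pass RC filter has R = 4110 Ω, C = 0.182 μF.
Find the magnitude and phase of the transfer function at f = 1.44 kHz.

Step 1 — Angular frequency: ω = 2π·1440 = 9048 rad/s.
Step 2 — Transfer function: H(jω) = 1/(1 + jωRC).
Step 3 — Denominator: 1 + jωRC = 1 + j·9048·4110·1.82e-07 = 1 + j6.768.
Step 4 — H = 0.02137 - j0.1446.
Step 5 — Magnitude: |H| = 0.1462 (-16.7 dB); phase: φ = -81.6°.

|H| = 0.1462 (-16.7 dB), φ = -81.6°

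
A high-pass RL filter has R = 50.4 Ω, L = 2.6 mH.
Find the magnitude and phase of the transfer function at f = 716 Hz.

Step 1 — Angular frequency: ω = 2π·716 = 4499 rad/s.
Step 2 — Transfer function: H(jω) = jωL/(R + jωL).
Step 3 — Numerator jωL = j·11.7; denominator R + jωL = 50.4 + j11.7.
Step 4 — H = 0.05111 + j0.2202.
Step 5 — Magnitude: |H| = 0.2261 (-12.9 dB); phase: φ = 76.9°.

|H| = 0.2261 (-12.9 dB), φ = 76.9°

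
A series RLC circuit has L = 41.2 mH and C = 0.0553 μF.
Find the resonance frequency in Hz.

Step 1 — Resonance condition Im(Z)=0 gives ω₀ = 1/√(LC).
Step 2 — ω₀ = 1/√(0.0412·5.53e-08) = 2.095e+04 rad/s.
Step 3 — f₀ = ω₀/(2π) = 3334 Hz.

f₀ = 3334 Hz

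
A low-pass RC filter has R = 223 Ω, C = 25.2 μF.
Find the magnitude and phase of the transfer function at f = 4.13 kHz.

Step 1 — Angular frequency: ω = 2π·4130 = 2.595e+04 rad/s.
Step 2 — Transfer function: H(jω) = 1/(1 + jωRC).
Step 3 — Denominator: 1 + jωRC = 1 + j·2.595e+04·223·2.52e-05 = 1 + j145.8.
Step 4 — H = 4.702e-05 - j0.006857.
Step 5 — Magnitude: |H| = 0.006857 (-43.3 dB); phase: φ = -89.6°.

|H| = 0.006857 (-43.3 dB), φ = -89.6°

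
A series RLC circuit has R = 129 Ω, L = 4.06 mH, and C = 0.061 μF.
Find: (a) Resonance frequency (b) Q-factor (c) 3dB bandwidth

Step 1 — Resonance: ω₀ = 1/√(LC) = 1/√(0.00406·6.1e-08) = 6.354e+04 rad/s.
Step 2 — f₀ = ω₀/(2π) = 1.011e+04 Hz.
Step 3 — Series Q: Q = ω₀L/R = 6.354e+04·0.00406/129 = 2.
Step 4 — Bandwidth: Δω = ω₀/Q = 3.177e+04 rad/s; BW = Δω/(2π) = 5057 Hz.

(a) f₀ = 1.011e+04 Hz  (b) Q = 2  (c) BW = 5057 Hz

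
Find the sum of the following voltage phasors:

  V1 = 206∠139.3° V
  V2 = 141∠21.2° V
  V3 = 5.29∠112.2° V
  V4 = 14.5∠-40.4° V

Step 1 — Convert each phasor to rectangular form:
  V1 = 206·(cos(139.3°) + j·sin(139.3°)) = -156.2 + j134.3 V
  V2 = 141·(cos(21.2°) + j·sin(21.2°)) = 131.5 + j50.99 V
  V3 = 5.29·(cos(112.2°) + j·sin(112.2°)) = -1.999 + j4.898 V
  V4 = 14.5·(cos(-40.4°) + j·sin(-40.4°)) = 11.04 - j9.398 V
Step 2 — Sum components: V_total = -15.67 + j180.8 V.
Step 3 — Convert to polar: |V_total| = 181.5 V, ∠V_total = 95.0°.

V_total = 181.5∠95.0° V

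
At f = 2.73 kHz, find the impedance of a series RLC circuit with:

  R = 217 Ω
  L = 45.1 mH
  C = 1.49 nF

Step 1 — Angular frequency: ω = 2π·f = 2π·2730 = 1.715e+04 rad/s.
Step 2 — Component impedances:
  R: Z = R = 217 Ω
  L: Z = jωL = j·1.715e+04·0.0451 = 0 + j773.6 Ω
  C: Z = 1/(jωC) = -j/(ω·C) = 0 - j3.913e+04 Ω
Step 3 — Series combination: Z_total = R + L + C = 217 - j3.835e+04 Ω = 3.835e+04∠-89.7° Ω.

Z = 217 - j3.835e+04 Ω = 3.835e+04∠-89.7° Ω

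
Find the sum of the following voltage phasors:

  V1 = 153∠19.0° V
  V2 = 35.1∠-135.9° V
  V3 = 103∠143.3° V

Step 1 — Convert each phasor to rectangular form:
  V1 = 153·(cos(19.0°) + j·sin(19.0°)) = 144.7 + j49.81 V
  V2 = 35.1·(cos(-135.9°) + j·sin(-135.9°)) = -25.21 - j24.43 V
  V3 = 103·(cos(143.3°) + j·sin(143.3°)) = -82.58 + j61.56 V
Step 2 — Sum components: V_total = 36.88 + j86.94 V.
Step 3 — Convert to polar: |V_total| = 94.44 V, ∠V_total = 67.0°.

V_total = 94.44∠67.0° V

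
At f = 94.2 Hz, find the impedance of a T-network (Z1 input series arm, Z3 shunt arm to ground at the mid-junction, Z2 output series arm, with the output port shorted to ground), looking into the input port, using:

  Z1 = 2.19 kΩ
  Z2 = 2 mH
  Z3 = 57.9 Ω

Step 1 — Angular frequency: ω = 2π·f = 2π·94.2 = 591.9 rad/s.
Step 2 — Component impedances:
  Z1: Z = R = 2190 Ω
  Z2: Z = jωL = j·591.9·0.002 = 0 + j1.184 Ω
  Z3: Z = R = 57.9 Ω
Step 3 — With the output port shorted to ground, the output series arm Z2 runs from the junction to ground; the shunt arm Z3 also runs from the junction to ground. They appear in parallel: Z3 || Z2 = 0.02419 + j1.183 Ω.
Step 4 — Series with input arm Z1: Z_in = Z1 + (Z3 || Z2) = 2190 + j1.183 Ω = 2190∠0.0° Ω.

Z = 2190 + j1.183 Ω = 2190∠0.0° Ω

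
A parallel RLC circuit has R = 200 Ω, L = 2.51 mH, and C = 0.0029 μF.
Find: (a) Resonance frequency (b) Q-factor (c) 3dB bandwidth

Step 1 — Resonance: ω₀ = 1/√(LC) = 1/√(0.00251·2.9e-09) = 3.707e+05 rad/s.
Step 2 — f₀ = ω₀/(2π) = 5.899e+04 Hz.
Step 3 — Parallel Q: Q = R/(ω₀L) = 200/(3.707e+05·0.00251) = 0.215.
Step 4 — Bandwidth: Δω = ω₀/Q = 1.724e+06 rad/s; BW = Δω/(2π) = 2.744e+05 Hz.

(a) f₀ = 5.899e+04 Hz  (b) Q = 0.215  (c) BW = 2.744e+05 Hz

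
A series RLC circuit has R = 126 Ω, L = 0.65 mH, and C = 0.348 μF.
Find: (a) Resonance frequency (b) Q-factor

Step 1 — Resonance condition Im(Z)=0 gives ω₀ = 1/√(LC).
Step 2 — ω₀ = 1/√(0.00065·3.48e-07) = 6.649e+04 rad/s.
Step 3 — f₀ = ω₀/(2π) = 1.058e+04 Hz.
Step 4 — Series Q: Q = ω₀L/R = 6.649e+04·0.00065/126 = 0.343.

(a) f₀ = 1.058e+04 Hz  (b) Q = 0.343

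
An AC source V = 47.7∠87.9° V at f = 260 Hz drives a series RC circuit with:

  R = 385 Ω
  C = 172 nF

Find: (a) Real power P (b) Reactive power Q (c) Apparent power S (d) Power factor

Step 1 — Angular frequency: ω = 2π·f = 2π·260 = 1634 rad/s.
Step 2 — Component impedances:
  R: Z = R = 385 Ω
  C: Z = 1/(jωC) = -j/(ω·C) = 0 - j3559 Ω
Step 3 — Series combination: Z_total = R + C = 385 - j3559 Ω = 3580∠-83.8° Ω.
Step 4 — Source phasor: V = 47.7∠87.9° V = 1.748 + j47.67 V.
Step 5 — Current: I = V / Z = -0.01319 + j0.001918 A = 0.01333∠171.7° A.
Step 6 — Complex power: S = V·I* = 0.06836 - j0.6319 VA.
Step 7 — Real power: P = Re(S) = 0.06836 W.
Step 8 — Reactive power: Q = Im(S) = -0.6319 VAR.
Step 9 — Apparent power: |S| = 0.6356 VA.
Step 10 — Power factor: PF = P/|S| = 0.1076 (leading).

(a) P = 0.06836 W  (b) Q = -0.6319 VAR  (c) S = 0.6356 VA  (d) PF = 0.1076 (leading)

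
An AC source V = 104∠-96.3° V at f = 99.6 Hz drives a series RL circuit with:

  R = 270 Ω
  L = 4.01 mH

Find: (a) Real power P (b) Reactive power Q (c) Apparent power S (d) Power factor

Step 1 — Angular frequency: ω = 2π·f = 2π·99.6 = 625.8 rad/s.
Step 2 — Component impedances:
  R: Z = R = 270 Ω
  L: Z = jωL = j·625.8·0.00401 = 0 + j2.509 Ω
Step 3 — Series combination: Z_total = R + L = 270 + j2.509 Ω = 270∠0.5° Ω.
Step 4 — Source phasor: V = 104∠-96.3° V = -11.41 - j103.4 V.
Step 5 — Current: I = V / Z = -0.04582 - j0.3824 A = 0.3852∠-96.8° A.
Step 6 — Complex power: S = V·I* = 40.06 + j0.3723 VA.
Step 7 — Real power: P = Re(S) = 40.06 W.
Step 8 — Reactive power: Q = Im(S) = 0.3723 VAR.
Step 9 — Apparent power: |S| = 40.06 VA.
Step 10 — Power factor: PF = P/|S| = 1 (lagging).

(a) P = 40.06 W  (b) Q = 0.3723 VAR  (c) S = 40.06 VA  (d) PF = 1 (lagging)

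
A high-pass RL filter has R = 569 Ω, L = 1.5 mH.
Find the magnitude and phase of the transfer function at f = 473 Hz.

Step 1 — Angular frequency: ω = 2π·473 = 2972 rad/s.
Step 2 — Transfer function: H(jω) = jωL/(R + jωL).
Step 3 — Numerator jωL = j·4.458; denominator R + jωL = 569 + j4.458.
Step 4 — H = 6.138e-05 + j0.007834.
Step 5 — Magnitude: |H| = 0.007834 (-42.1 dB); phase: φ = 89.6°.

|H| = 0.007834 (-42.1 dB), φ = 89.6°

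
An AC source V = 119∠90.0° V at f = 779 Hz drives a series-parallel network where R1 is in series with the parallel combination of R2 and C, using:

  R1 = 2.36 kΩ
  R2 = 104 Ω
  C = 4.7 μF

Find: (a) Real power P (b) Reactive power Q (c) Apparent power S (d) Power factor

Step 1 — Angular frequency: ω = 2π·f = 2π·779 = 4895 rad/s.
Step 2 — Component impedances:
  R1: Z = R = 2360 Ω
  R2: Z = R = 104 Ω
  C: Z = 1/(jωC) = -j/(ω·C) = 0 - j43.47 Ω
Step 3 — Parallel branch: R2 || C = 1/(1/R2 + 1/C) = 15.47 - j37 Ω.
Step 4 — Series with R1: Z_total = R1 + (R2 || C) = 2375 - j37 Ω = 2376∠-0.9° Ω.
Step 5 — Source phasor: V = 119∠90.0° V = 0 + j119 V.
Step 6 — Current: I = V / Z = -0.0007802 + j0.05008 A = 0.05009∠90.9° A.
Step 7 — Complex power: S = V·I* = 5.96 - j0.09284 VA.
Step 8 — Real power: P = Re(S) = 5.96 W.
Step 9 — Reactive power: Q = Im(S) = -0.09284 VAR.
Step 10 — Apparent power: |S| = 5.961 VA.
Step 11 — Power factor: PF = P/|S| = 0.9999 (leading).

(a) P = 5.96 W  (b) Q = -0.09284 VAR  (c) S = 5.961 VA  (d) PF = 0.9999 (leading)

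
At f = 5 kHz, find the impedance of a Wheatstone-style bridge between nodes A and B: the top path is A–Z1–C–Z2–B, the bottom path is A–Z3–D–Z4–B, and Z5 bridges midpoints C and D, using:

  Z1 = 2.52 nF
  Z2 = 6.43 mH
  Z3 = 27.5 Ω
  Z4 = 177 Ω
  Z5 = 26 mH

Step 1 — Angular frequency: ω = 2π·f = 2π·5000 = 3.142e+04 rad/s.
Step 2 — Component impedances:
  Z1: Z = 1/(jωC) = -j/(ω·C) = 0 - j1.263e+04 Ω
  Z2: Z = jωL = j·3.142e+04·0.00643 = 0 + j202 Ω
  Z3: Z = R = 27.5 Ω
  Z4: Z = R = 177 Ω
  Z5: Z = jωL = j·3.142e+04·0.026 = 0 + j816.8 Ω
Step 3 — Bridge requires nodal analysis (the Z5 bridge couples midpoints C and D, so the two paths cannot be reduced to a simple series/parallel combination). Setting node B to ground and injecting 1 A at node A, the 3-node admittance system at A, C, D solves to V_A = Z_AB = 199.9 + j27.7 Ω = 201.8∠7.9° Ω.

Z = 199.9 + j27.7 Ω = 201.8∠7.9° Ω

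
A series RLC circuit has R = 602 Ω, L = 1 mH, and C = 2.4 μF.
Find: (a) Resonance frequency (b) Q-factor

Step 1 — Resonance condition Im(Z)=0 gives ω₀ = 1/√(LC).
Step 2 — ω₀ = 1/√(0.001·2.4e-06) = 2.041e+04 rad/s.
Step 3 — f₀ = ω₀/(2π) = 3249 Hz.
Step 4 — Series Q: Q = ω₀L/R = 2.041e+04·0.001/602 = 0.03391.

(a) f₀ = 3249 Hz  (b) Q = 0.03391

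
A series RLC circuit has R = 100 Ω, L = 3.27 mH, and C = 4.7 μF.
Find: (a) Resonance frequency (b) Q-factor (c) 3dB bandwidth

Step 1 — Resonance condition Im(Z)=0 gives ω₀ = 1/√(LC).
Step 2 — ω₀ = 1/√(0.00327·4.7e-06) = 8066 rad/s.
Step 3 — f₀ = ω₀/(2π) = 1284 Hz.
Step 4 — Series Q: Q = ω₀L/R = 8066·0.00327/100 = 0.2638.
Step 5 — 3dB bandwidth: Δω = ω₀/Q = 3.058e+04 rad/s; BW = Δω/(2π) = 4867 Hz.

(a) f₀ = 1284 Hz  (b) Q = 0.2638  (c) BW = 4867 Hz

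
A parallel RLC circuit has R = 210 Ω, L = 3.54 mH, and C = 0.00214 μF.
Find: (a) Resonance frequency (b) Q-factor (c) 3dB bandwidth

Step 1 — Resonance: ω₀ = 1/√(LC) = 1/√(0.00354·2.14e-09) = 3.633e+05 rad/s.
Step 2 — f₀ = ω₀/(2π) = 5.782e+04 Hz.
Step 3 — Parallel Q: Q = R/(ω₀L) = 210/(3.633e+05·0.00354) = 0.1633.
Step 4 — Bandwidth: Δω = ω₀/Q = 2.225e+06 rad/s; BW = Δω/(2π) = 3.541e+05 Hz.

(a) f₀ = 5.782e+04 Hz  (b) Q = 0.1633  (c) BW = 3.541e+05 Hz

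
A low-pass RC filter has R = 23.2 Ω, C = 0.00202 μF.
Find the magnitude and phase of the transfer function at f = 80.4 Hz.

Step 1 — Angular frequency: ω = 2π·80.4 = 505.2 rad/s.
Step 2 — Transfer function: H(jω) = 1/(1 + jωRC).
Step 3 — Denominator: 1 + jωRC = 1 + j·505.2·23.2·2.02e-09 = 1 + j2.367e-05.
Step 4 — H = 1 - j2.367e-05.
Step 5 — Magnitude: |H| = 1 (-0.0 dB); phase: φ = -0.0°.

|H| = 1 (-0.0 dB), φ = -0.0°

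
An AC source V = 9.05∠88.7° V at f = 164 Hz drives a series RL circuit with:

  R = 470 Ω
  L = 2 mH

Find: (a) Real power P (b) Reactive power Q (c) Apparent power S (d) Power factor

Step 1 — Angular frequency: ω = 2π·f = 2π·164 = 1030 rad/s.
Step 2 — Component impedances:
  R: Z = R = 470 Ω
  L: Z = jωL = j·1030·0.002 = 0 + j2.061 Ω
Step 3 — Series combination: Z_total = R + L = 470 + j2.061 Ω = 470∠0.3° Ω.
Step 4 — Source phasor: V = 9.05∠88.7° V = 0.2053 + j9.048 V.
Step 5 — Current: I = V / Z = 0.0005213 + j0.01925 A = 0.01926∠88.4° A.
Step 6 — Complex power: S = V·I* = 0.1743 + j0.0007641 VA.
Step 7 — Real power: P = Re(S) = 0.1743 W.
Step 8 — Reactive power: Q = Im(S) = 0.0007641 VAR.
Step 9 — Apparent power: |S| = 0.1743 VA.
Step 10 — Power factor: PF = P/|S| = 1 (lagging).

(a) P = 0.1743 W  (b) Q = 0.0007641 VAR  (c) S = 0.1743 VA  (d) PF = 1 (lagging)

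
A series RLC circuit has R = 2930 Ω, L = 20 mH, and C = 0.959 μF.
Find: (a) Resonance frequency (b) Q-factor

Step 1 — Resonance condition Im(Z)=0 gives ω₀ = 1/√(LC).
Step 2 — ω₀ = 1/√(0.02·9.59e-07) = 7221 rad/s.
Step 3 — f₀ = ω₀/(2π) = 1149 Hz.
Step 4 — Series Q: Q = ω₀L/R = 7221·0.02/2930 = 0.04929.

(a) f₀ = 1149 Hz  (b) Q = 0.04929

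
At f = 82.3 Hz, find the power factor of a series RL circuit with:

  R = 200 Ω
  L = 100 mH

Step 1 — Angular frequency: ω = 2π·f = 2π·82.3 = 517.1 rad/s.
Step 2 — Component impedances:
  R: Z = R = 200 Ω
  L: Z = jωL = j·517.1·0.1 = 0 + j51.71 Ω
Step 3 — Series combination: Z_total = R + L = 200 + j51.71 Ω = 206.6∠14.5° Ω.
Step 4 — Power factor: PF = cos(φ) = Re(Z)/|Z| = 200/206.577 = 0.9682.
Step 5 — Type: Im(Z) = 51.71 ⇒ lagging (phase φ = 14.5°).

PF = 0.9682 (lagging, φ = 14.5°)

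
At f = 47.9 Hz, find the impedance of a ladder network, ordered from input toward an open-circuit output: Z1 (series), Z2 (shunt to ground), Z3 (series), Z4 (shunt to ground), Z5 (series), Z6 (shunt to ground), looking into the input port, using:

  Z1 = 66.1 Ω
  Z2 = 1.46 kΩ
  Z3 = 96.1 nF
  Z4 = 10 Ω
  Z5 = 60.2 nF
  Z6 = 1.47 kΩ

Step 1 — Angular frequency: ω = 2π·f = 2π·47.9 = 301 rad/s.
Step 2 — Component impedances:
  Z1: Z = R = 66.1 Ω
  Z2: Z = R = 1460 Ω
  Z3: Z = 1/(jωC) = -j/(ω·C) = 0 - j3.457e+04 Ω
  Z4: Z = R = 10 Ω
  Z5: Z = 1/(jωC) = -j/(ω·C) = 0 - j5.519e+04 Ω
  Z6: Z = R = 1470 Ω
Step 3 — Ladder network (open output): work backward from the far end, alternating series and parallel combinations. Z_in = 1523 - j61.54 Ω = 1525∠-2.3° Ω.

Z = 1523 - j61.54 Ω = 1525∠-2.3° Ω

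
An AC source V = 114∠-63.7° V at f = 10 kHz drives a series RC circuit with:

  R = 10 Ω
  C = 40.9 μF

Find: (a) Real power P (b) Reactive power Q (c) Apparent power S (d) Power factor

Step 1 — Angular frequency: ω = 2π·f = 2π·1e+04 = 6.283e+04 rad/s.
Step 2 — Component impedances:
  R: Z = R = 10 Ω
  C: Z = 1/(jωC) = -j/(ω·C) = 0 - j0.3891 Ω
Step 3 — Series combination: Z_total = R + C = 10 - j0.3891 Ω = 10.01∠-2.2° Ω.
Step 4 — Source phasor: V = 114∠-63.7° V = 50.51 - j102.2 V.
Step 5 — Current: I = V / Z = 5.44 - j10.01 A = 11.39∠-61.5° A.
Step 6 — Complex power: S = V·I* = 1298 - j50.5 VA.
Step 7 — Real power: P = Re(S) = 1298 W.
Step 8 — Reactive power: Q = Im(S) = -50.5 VAR.
Step 9 — Apparent power: |S| = 1299 VA.
Step 10 — Power factor: PF = P/|S| = 0.9992 (leading).

(a) P = 1298 W  (b) Q = -50.5 VAR  (c) S = 1299 VA  (d) PF = 0.9992 (leading)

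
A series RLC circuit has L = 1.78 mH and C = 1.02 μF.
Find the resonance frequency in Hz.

Step 1 — Resonance condition Im(Z)=0 gives ω₀ = 1/√(LC).
Step 2 — ω₀ = 1/√(0.00178·1.02e-06) = 2.347e+04 rad/s.
Step 3 — f₀ = ω₀/(2π) = 3735 Hz.

f₀ = 3735 Hz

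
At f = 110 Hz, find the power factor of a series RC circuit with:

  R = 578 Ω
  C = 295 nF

Step 1 — Angular frequency: ω = 2π·f = 2π·110 = 691.2 rad/s.
Step 2 — Component impedances:
  R: Z = R = 578 Ω
  C: Z = 1/(jωC) = -j/(ω·C) = 0 - j4905 Ω
Step 3 — Series combination: Z_total = R + C = 578 - j4905 Ω = 4939∠-83.3° Ω.
Step 4 — Power factor: PF = cos(φ) = Re(Z)/|Z| = 578/4939 = 0.117.
Step 5 — Type: Im(Z) = -4905 ⇒ leading (phase φ = -83.3°).

PF = 0.117 (leading, φ = -83.3°)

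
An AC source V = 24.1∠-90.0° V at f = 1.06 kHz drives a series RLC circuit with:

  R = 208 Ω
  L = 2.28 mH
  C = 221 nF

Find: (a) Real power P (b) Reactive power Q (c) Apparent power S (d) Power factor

Step 1 — Angular frequency: ω = 2π·f = 2π·1060 = 6660 rad/s.
Step 2 — Component impedances:
  R: Z = R = 208 Ω
  L: Z = jωL = j·6660·0.00228 = 0 + j15.19 Ω
  C: Z = 1/(jωC) = -j/(ω·C) = 0 - j679.4 Ω
Step 3 — Series combination: Z_total = R + L + C = 208 - j664.2 Ω = 696∠-72.6° Ω.
Step 4 — Source phasor: V = 24.1∠-90.0° V = 0 - j24.1 V.
Step 5 — Current: I = V / Z = 0.03304 - j0.01035 A = 0.03463∠-17.4° A.
Step 6 — Complex power: S = V·I* = 0.2494 - j0.7963 VA.
Step 7 — Real power: P = Re(S) = 0.2494 W.
Step 8 — Reactive power: Q = Im(S) = -0.7963 VAR.
Step 9 — Apparent power: |S| = 0.8345 VA.
Step 10 — Power factor: PF = P/|S| = 0.2988 (leading).

(a) P = 0.2494 W  (b) Q = -0.7963 VAR  (c) S = 0.8345 VA  (d) PF = 0.2988 (leading)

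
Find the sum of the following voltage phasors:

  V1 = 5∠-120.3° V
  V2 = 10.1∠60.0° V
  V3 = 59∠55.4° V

Step 1 — Convert each phasor to rectangular form:
  V1 = 5·(cos(-120.3°) + j·sin(-120.3°)) = -2.523 - j4.317 V
  V2 = 10.1·(cos(60.0°) + j·sin(60.0°)) = 5.05 + j8.747 V
  V3 = 59·(cos(55.4°) + j·sin(55.4°)) = 33.5 + j48.57 V
Step 2 — Sum components: V_total = 36.03 + j52.99 V.
Step 3 — Convert to polar: |V_total| = 64.08 V, ∠V_total = 55.8°.

V_total = 64.08∠55.8° V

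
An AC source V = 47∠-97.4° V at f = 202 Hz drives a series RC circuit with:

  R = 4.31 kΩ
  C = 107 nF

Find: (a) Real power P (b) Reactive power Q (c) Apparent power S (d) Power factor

Step 1 — Angular frequency: ω = 2π·f = 2π·202 = 1269 rad/s.
Step 2 — Component impedances:
  R: Z = R = 4310 Ω
  C: Z = 1/(jωC) = -j/(ω·C) = 0 - j7364 Ω
Step 3 — Series combination: Z_total = R + C = 4310 - j7364 Ω = 8532∠-59.7° Ω.
Step 4 — Source phasor: V = 47∠-97.4° V = -6.053 - j46.61 V.
Step 5 — Current: I = V / Z = 0.004356 - j0.003372 A = 0.005509∠-37.7° A.
Step 6 — Complex power: S = V·I* = 0.1308 - j0.2234 VA.
Step 7 — Real power: P = Re(S) = 0.1308 W.
Step 8 — Reactive power: Q = Im(S) = -0.2234 VAR.
Step 9 — Apparent power: |S| = 0.2589 VA.
Step 10 — Power factor: PF = P/|S| = 0.5051 (leading).

(a) P = 0.1308 W  (b) Q = -0.2234 VAR  (c) S = 0.2589 VA  (d) PF = 0.5051 (leading)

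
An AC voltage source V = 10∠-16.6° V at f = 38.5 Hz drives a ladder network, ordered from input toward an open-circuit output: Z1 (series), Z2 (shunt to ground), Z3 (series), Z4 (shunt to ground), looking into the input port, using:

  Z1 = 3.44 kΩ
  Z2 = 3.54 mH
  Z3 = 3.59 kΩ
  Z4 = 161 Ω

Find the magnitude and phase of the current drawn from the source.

Step 1 — Angular frequency: ω = 2π·f = 2π·38.5 = 241.9 rad/s.
Step 2 — Component impedances:
  Z1: Z = R = 3440 Ω
  Z2: Z = jωL = j·241.9·0.00354 = 0 + j0.8563 Ω
  Z3: Z = R = 3590 Ω
  Z4: Z = R = 161 Ω
Step 3 — Ladder network (open output): work backward from the far end, alternating series and parallel combinations. Z_in = 3440 + j0.8563 Ω = 3440∠0.0° Ω.
Step 4 — Source phasor: V = 10∠-16.6° V = 9.583 - j2.857 V.
Step 5 — Ohm's law: I = V / Z_total = (9.583 - j2.857) / (3440 + j0.8563) = 0.002786 - j0.0008312 A.
Step 6 — Convert to polar: |I| = 0.002907 A, ∠I = -16.6°.

I = 0.002907∠-16.6° A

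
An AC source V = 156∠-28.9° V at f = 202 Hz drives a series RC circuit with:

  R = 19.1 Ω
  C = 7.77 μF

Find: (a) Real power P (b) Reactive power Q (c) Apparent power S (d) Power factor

Step 1 — Angular frequency: ω = 2π·f = 2π·202 = 1269 rad/s.
Step 2 — Component impedances:
  R: Z = R = 19.1 Ω
  C: Z = 1/(jωC) = -j/(ω·C) = 0 - j101.4 Ω
Step 3 — Series combination: Z_total = R + C = 19.1 - j101.4 Ω = 103.2∠-79.3° Ω.
Step 4 — Source phasor: V = 156∠-28.9° V = 136.6 - j75.39 V.
Step 5 — Current: I = V / Z = 0.963 + j1.165 A = 1.512∠50.4° A.
Step 6 — Complex power: S = V·I* = 43.66 - j231.8 VA.
Step 7 — Real power: P = Re(S) = 43.66 W.
Step 8 — Reactive power: Q = Im(S) = -231.8 VAR.
Step 9 — Apparent power: |S| = 235.8 VA.
Step 10 — Power factor: PF = P/|S| = 0.1851 (leading).

(a) P = 43.66 W  (b) Q = -231.8 VAR  (c) S = 235.8 VA  (d) PF = 0.1851 (leading)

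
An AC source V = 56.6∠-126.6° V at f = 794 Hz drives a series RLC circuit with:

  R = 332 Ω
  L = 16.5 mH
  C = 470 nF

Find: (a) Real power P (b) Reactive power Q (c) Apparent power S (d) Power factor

Step 1 — Angular frequency: ω = 2π·f = 2π·794 = 4989 rad/s.
Step 2 — Component impedances:
  R: Z = R = 332 Ω
  L: Z = jωL = j·4989·0.0165 = 0 + j82.32 Ω
  C: Z = 1/(jωC) = -j/(ω·C) = 0 - j426.5 Ω
Step 3 — Series combination: Z_total = R + L + C = 332 - j344.2 Ω = 478.2∠-46.0° Ω.
Step 4 — Source phasor: V = 56.6∠-126.6° V = -33.75 - j45.44 V.
Step 5 — Current: I = V / Z = 0.01939 - j0.1168 A = 0.1184∠-80.6° A.
Step 6 — Complex power: S = V·I* = 4.651 - j4.822 VA.
Step 7 — Real power: P = Re(S) = 4.651 W.
Step 8 — Reactive power: Q = Im(S) = -4.822 VAR.
Step 9 — Apparent power: |S| = 6.699 VA.
Step 10 — Power factor: PF = P/|S| = 0.6943 (leading).

(a) P = 4.651 W  (b) Q = -4.822 VAR  (c) S = 6.699 VA  (d) PF = 0.6943 (leading)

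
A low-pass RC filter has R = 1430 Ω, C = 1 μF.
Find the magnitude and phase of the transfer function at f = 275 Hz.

Step 1 — Angular frequency: ω = 2π·275 = 1728 rad/s.
Step 2 — Transfer function: H(jω) = 1/(1 + jωRC).
Step 3 — Denominator: 1 + jωRC = 1 + j·1728·1430·1e-06 = 1 + j2.471.
Step 4 — H = 0.1407 - j0.3478.
Step 5 — Magnitude: |H| = 0.3752 (-8.5 dB); phase: φ = -68.0°.

|H| = 0.3752 (-8.5 dB), φ = -68.0°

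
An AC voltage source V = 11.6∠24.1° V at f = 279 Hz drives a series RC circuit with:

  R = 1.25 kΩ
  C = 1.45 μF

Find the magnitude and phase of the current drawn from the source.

Step 1 — Angular frequency: ω = 2π·f = 2π·279 = 1753 rad/s.
Step 2 — Component impedances:
  R: Z = R = 1250 Ω
  C: Z = 1/(jωC) = -j/(ω·C) = 0 - j393.4 Ω
Step 3 — Series combination: Z_total = R + C = 1250 - j393.4 Ω = 1310∠-17.5° Ω.
Step 4 — Source phasor: V = 11.6∠24.1° V = 10.59 + j4.737 V.
Step 5 — Ohm's law: I = V / Z_total = (10.59 + j4.737) / (1250 - j393.4) = 0.006623 + j0.005874 A.
Step 6 — Convert to polar: |I| = 0.008852 A, ∠I = 41.6°.

I = 0.008852∠41.6° A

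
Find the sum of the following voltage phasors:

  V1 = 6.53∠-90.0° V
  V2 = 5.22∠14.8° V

Step 1 — Convert each phasor to rectangular form:
  V1 = 6.53·(cos(-90.0°) + j·sin(-90.0°)) = 0 - j6.53 V
  V2 = 5.22·(cos(14.8°) + j·sin(14.8°)) = 5.047 + j1.333 V
Step 2 — Sum components: V_total = 5.047 - j5.197 V.
Step 3 — Convert to polar: |V_total| = 7.244 V, ∠V_total = -45.8°.

V_total = 7.244∠-45.8° V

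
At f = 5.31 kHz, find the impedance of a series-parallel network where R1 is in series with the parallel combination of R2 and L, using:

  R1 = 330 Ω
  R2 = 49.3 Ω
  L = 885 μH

Step 1 — Angular frequency: ω = 2π·f = 2π·5310 = 3.336e+04 rad/s.
Step 2 — Component impedances:
  R1: Z = R = 330 Ω
  R2: Z = R = 49.3 Ω
  L: Z = jωL = j·3.336e+04·0.000885 = 0 + j29.53 Ω
Step 3 — Parallel branch: R2 || L = 1/(1/R2 + 1/L) = 13.02 + j21.73 Ω.
Step 4 — Series with R1: Z_total = R1 + (R2 || L) = 343 + j21.73 Ω = 343.7∠3.6° Ω.

Z = 343 + j21.73 Ω = 343.7∠3.6° Ω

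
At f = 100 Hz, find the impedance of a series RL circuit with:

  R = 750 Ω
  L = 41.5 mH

Step 1 — Angular frequency: ω = 2π·f = 2π·100 = 628.3 rad/s.
Step 2 — Component impedances:
  R: Z = R = 750 Ω
  L: Z = jωL = j·628.3·0.0415 = 0 + j26.08 Ω
Step 3 — Series combination: Z_total = R + L = 750 + j26.08 Ω = 750.5∠2.0° Ω.

Z = 750 + j26.08 Ω = 750.5∠2.0° Ω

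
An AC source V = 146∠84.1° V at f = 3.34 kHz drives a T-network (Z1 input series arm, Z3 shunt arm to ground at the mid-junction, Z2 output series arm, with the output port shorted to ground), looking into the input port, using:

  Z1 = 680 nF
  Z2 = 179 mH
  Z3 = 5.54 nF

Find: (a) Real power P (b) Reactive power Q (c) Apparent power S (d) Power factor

Step 1 — Angular frequency: ω = 2π·f = 2π·3340 = 2.099e+04 rad/s.
Step 2 — Component impedances:
  Z1: Z = 1/(jωC) = -j/(ω·C) = 0 - j70.08 Ω
  Z2: Z = jωL = j·2.099e+04·0.179 = 0 + j3756 Ω
  Z3: Z = 1/(jωC) = -j/(ω·C) = 0 - j8601 Ω
Step 3 — With the output port shorted to ground, the output series arm Z2 runs from the junction to ground; the shunt arm Z3 also runs from the junction to ground. They appear in parallel: Z3 || Z2 = 0 + j6669 Ω.
Step 4 — Series with input arm Z1: Z_in = Z1 + (Z3 || Z2) = 0 + j6599 Ω = 6599∠90.0° Ω.
Step 5 — Source phasor: V = 146∠84.1° V = 15.01 + j145.2 V.
Step 6 — Current: I = V / Z = 0.02201 - j0.002274 A = 0.02212∠-5.9° A.
Step 7 — Complex power: S = V·I* = 0 + j3.23 VA.
Step 8 — Real power: P = Re(S) = 0 W.
Step 9 — Reactive power: Q = Im(S) = 3.23 VAR.
Step 10 — Apparent power: |S| = 3.23 VA.
Step 11 — Power factor: PF = P/|S| = 0 (lagging).

(a) P = 0 W  (b) Q = 3.23 VAR  (c) S = 3.23 VA  (d) PF = 0 (lagging)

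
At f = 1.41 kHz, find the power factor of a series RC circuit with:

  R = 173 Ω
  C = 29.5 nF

Step 1 — Angular frequency: ω = 2π·f = 2π·1410 = 8859 rad/s.
Step 2 — Component impedances:
  R: Z = R = 173 Ω
  C: Z = 1/(jωC) = -j/(ω·C) = 0 - j3826 Ω
Step 3 — Series combination: Z_total = R + C = 173 - j3826 Ω = 3830∠-87.4° Ω.
Step 4 — Power factor: PF = cos(φ) = Re(Z)/|Z| = 173/3830 = 0.04517.
Step 5 — Type: Im(Z) = -3826 ⇒ leading (phase φ = -87.4°).

PF = 0.04517 (leading, φ = -87.4°)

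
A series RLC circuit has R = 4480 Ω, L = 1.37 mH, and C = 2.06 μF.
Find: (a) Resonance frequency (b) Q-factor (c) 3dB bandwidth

Step 1 — Resonance: ω₀ = 1/√(LC) = 1/√(0.00137·2.06e-06) = 1.882e+04 rad/s.
Step 2 — f₀ = ω₀/(2π) = 2996 Hz.
Step 3 — Series Q: Q = ω₀L/R = 1.882e+04·0.00137/4480 = 0.005756.
Step 4 — Bandwidth: Δω = ω₀/Q = 3.27e+06 rad/s; BW = Δω/(2π) = 5.204e+05 Hz.

(a) f₀ = 2996 Hz  (b) Q = 0.005756  (c) BW = 5.204e+05 Hz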